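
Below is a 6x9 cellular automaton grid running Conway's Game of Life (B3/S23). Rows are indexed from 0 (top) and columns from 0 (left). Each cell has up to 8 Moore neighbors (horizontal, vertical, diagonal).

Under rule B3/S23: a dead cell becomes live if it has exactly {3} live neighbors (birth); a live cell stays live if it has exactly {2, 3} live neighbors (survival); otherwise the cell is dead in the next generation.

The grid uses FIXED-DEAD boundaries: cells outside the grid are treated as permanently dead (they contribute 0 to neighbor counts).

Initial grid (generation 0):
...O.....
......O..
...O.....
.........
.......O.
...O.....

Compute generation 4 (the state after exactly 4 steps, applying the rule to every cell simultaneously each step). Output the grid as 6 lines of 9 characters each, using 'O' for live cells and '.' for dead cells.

Simulating step by step:
Generation 0 (given above): 5 live cells
Generation 1: 0 live cells
.........
.........
.........
.........
.........
.........
Generation 2: 0 live cells
.........
.........
.........
.........
.........
.........
Generation 3: 0 live cells
.........
.........
.........
.........
.........
.........
Generation 4: 0 live cells
(generation 4 grid is the final answer)

Answer: .........
.........
.........
.........
.........
.........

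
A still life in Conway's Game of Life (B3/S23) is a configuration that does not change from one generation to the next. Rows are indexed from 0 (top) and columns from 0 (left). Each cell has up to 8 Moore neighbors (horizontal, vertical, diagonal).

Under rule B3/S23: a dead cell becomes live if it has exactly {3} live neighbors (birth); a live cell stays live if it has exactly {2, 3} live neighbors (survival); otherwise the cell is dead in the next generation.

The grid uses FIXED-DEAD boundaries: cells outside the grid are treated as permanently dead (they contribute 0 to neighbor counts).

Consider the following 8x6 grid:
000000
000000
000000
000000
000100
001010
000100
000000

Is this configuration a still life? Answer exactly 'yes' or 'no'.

Answer: yes

Derivation:
Compute generation 1 and compare to generation 0 (given above):
Generation 1:
000000
000000
000000
000000
000100
001010
000100
000000
The grids are IDENTICAL -> still life.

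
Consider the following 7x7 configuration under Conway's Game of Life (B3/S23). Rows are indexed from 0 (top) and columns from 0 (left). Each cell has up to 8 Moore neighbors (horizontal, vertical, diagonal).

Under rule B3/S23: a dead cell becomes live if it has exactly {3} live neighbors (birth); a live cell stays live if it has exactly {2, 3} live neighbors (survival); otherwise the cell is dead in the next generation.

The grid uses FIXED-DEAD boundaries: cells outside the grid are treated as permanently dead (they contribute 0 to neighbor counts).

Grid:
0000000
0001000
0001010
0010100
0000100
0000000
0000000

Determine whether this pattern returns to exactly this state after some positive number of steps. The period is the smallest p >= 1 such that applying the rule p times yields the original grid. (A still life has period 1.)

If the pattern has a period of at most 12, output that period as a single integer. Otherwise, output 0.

Simulating and comparing each generation to the original:
Gen 0 (original, given above): 6 live cells
Gen 1: 6 live cells, differs from original
Gen 2: 6 live cells, MATCHES original -> period = 2

Answer: 2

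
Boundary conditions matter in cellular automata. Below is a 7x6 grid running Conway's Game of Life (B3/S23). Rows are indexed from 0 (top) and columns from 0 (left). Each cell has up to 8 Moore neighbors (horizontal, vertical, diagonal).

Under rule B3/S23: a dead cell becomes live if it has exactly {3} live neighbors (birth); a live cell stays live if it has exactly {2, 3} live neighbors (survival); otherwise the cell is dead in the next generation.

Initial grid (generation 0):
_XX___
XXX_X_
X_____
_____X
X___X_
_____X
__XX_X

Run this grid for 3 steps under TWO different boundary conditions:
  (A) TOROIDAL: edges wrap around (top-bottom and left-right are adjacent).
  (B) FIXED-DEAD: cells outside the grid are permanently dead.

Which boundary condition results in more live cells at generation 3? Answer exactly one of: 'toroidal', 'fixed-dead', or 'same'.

Answer: fixed-dead

Derivation:
Under TOROIDAL boundary, generation 3:
X_____
______
__X__X
XX___X
XX____
_XX___
______
Population = 10

Under FIXED-DEAD boundary, generation 3:
_XXX__
___X__
_XX___
______
____XX
___X_X
____X_
Population = 11

Comparison: toroidal=10, fixed-dead=11 -> fixed-dead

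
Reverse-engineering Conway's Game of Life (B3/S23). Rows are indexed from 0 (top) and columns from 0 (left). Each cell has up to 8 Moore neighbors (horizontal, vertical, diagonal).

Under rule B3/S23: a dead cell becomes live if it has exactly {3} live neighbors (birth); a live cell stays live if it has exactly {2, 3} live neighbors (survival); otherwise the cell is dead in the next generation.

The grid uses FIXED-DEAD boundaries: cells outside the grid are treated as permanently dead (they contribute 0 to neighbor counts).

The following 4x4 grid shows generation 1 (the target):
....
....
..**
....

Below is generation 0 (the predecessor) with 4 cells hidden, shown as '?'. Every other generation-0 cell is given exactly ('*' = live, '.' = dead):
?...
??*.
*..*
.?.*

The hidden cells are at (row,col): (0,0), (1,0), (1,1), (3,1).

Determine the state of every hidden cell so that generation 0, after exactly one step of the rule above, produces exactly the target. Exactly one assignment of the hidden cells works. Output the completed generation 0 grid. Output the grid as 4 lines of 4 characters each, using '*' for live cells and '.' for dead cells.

Hidden generation-0 cells (in order): (0,0), (1,0), (1,1), (3,1).
A hidden cell only influences target cells in its own 3x3 neighborhood. Try each of the 2^4 = 16 assignments, step the completed generation 0 forward once under B3/S23, and compare with the target:
  (0,0)=. (1,0)=. (1,1)=. (3,1)=. -> step reproduces the target at every cell -> ACCEPT
  (0,0)=. (1,0)=. (1,1)=. (3,1)=* -> step gives (2,1)='*' but target has '.' -> reject
  (0,0)=. (1,0)=. (1,1)=* (3,1)=. -> step gives (1,1)='*' but target has '.' -> reject
  (0,0)=. (1,0)=. (1,1)=* (3,1)=* -> step gives (1,1)='*' but target has '.' -> reject
  (0,0)=. (1,0)=* (1,1)=. (3,1)=. -> step gives (1,1)='*' but target has '.' -> reject
  (0,0)=. (1,0)=* (1,1)=. (3,1)=* -> step gives (1,1)='*' but target has '.' -> reject
  (0,0)=. (1,0)=* (1,1)=* (3,1)=. -> step gives (0,1)='*' but target has '.' -> reject
  (0,0)=. (1,0)=* (1,1)=* (3,1)=* -> step gives (0,1)='*' but target has '.' -> reject
  (0,0)=* (1,0)=. (1,1)=. (3,1)=. -> step gives (1,1)='*' but target has '.' -> reject
  (0,0)=* (1,0)=. (1,1)=. (3,1)=* -> step gives (1,1)='*' but target has '.' -> reject
  (0,0)=* (1,0)=. (1,1)=* (3,1)=. -> step gives (0,1)='*' but target has '.' -> reject
  (0,0)=* (1,0)=. (1,1)=* (3,1)=* -> step gives (0,1)='*' but target has '.' -> reject
  (0,0)=* (1,0)=* (1,1)=. (3,1)=. -> step gives (0,1)='*' but target has '.' -> reject
  (0,0)=* (1,0)=* (1,1)=. (3,1)=* -> step gives (0,1)='*' but target has '.' -> reject
  (0,0)=* (1,0)=* (1,1)=* (3,1)=. -> step gives (0,0)='*' but target has '.' -> reject
  (0,0)=* (1,0)=* (1,1)=* (3,1)=* -> step gives (0,0)='*' but target has '.' -> reject
Unique solution: (0,0)=dead, (1,0)=dead, (1,1)=dead, (3,1)=dead.
Check: live-neighbor counts of every cell in the completed generation 0:
0111
1212
0232
1121
Applying B3/S23 to generation 0 with these counts gives:
....
....
..**
....
which matches the target exactly.

Answer: ....
..*.
*..*
...*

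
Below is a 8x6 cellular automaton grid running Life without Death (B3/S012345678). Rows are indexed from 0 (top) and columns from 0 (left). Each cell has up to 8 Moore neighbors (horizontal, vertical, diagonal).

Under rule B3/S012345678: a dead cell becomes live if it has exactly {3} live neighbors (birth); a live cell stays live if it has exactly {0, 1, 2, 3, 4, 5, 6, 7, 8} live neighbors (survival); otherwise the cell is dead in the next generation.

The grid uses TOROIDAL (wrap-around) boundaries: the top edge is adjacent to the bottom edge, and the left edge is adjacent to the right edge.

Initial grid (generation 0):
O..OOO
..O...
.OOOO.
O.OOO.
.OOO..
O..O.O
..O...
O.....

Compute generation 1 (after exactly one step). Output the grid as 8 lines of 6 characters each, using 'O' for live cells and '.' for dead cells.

Simulating step by step:
Generation 0 (given above): 21 live cells
Generation 1: 32 live cells
(generation 1 grid is the final answer)

Answer: OO.OOO
O.O...
.OOOOO
O.OOOO
.OOO..
O..OOO
OOO..O
OO.OO.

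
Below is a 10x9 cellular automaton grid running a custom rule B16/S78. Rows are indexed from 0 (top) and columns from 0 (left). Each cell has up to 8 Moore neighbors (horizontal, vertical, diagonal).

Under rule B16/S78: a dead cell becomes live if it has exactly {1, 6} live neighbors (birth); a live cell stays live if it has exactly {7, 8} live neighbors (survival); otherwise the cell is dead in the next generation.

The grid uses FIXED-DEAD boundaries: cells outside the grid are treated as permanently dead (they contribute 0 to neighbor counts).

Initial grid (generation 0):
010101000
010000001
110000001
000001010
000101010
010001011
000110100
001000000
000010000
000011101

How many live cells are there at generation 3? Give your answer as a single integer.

Simulating step by step:
Generation 0 (given above): 26 live cells
Generation 1: 20 live cells
000000111
000101100
000011000
000100000
110000100
100000000
100000000
010000110
011000001
000000000
Generation 2: 24 live cells
001100000
001000000
000000010
000000010
000111010
001001110
001001001
000101000
000101000
100100011
Generation 3: 18 live cells
000010000
000010111
011100000
001000000
010000100
000000000
000000000
010000011
110000000
010001000
Population at generation 3: 18

Answer: 18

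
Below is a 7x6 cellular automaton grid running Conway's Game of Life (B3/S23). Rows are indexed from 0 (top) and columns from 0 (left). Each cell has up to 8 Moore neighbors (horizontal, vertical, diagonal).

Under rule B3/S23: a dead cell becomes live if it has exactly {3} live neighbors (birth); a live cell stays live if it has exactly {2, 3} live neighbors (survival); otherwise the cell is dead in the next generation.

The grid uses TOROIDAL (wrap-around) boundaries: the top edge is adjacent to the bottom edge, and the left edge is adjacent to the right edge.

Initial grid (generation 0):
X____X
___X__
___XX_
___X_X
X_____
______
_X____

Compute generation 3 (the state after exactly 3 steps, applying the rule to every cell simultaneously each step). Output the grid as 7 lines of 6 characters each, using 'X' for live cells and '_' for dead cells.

Simulating step by step:
Generation 0 (given above): 9 live cells
Generation 1: 8 live cells
X_____
___X_X
__XX__
___X_X
______
______
X_____
Generation 2: 10 live cells
X____X
__XXX_
__XX__
__XXX_
______
______
______
Generation 3: 11 live cells
(generation 3 grid is the final answer)

Answer: ___XXX
_XX_XX
_X____
__X_X_
___X__
______
______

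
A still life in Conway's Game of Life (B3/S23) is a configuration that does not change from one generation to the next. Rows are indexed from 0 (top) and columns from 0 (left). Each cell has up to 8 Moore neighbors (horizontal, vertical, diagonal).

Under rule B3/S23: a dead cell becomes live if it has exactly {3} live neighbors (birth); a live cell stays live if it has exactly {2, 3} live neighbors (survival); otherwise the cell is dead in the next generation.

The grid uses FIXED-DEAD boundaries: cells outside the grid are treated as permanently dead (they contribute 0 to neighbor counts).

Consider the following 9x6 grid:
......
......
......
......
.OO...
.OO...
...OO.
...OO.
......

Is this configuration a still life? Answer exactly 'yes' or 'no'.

Compute generation 1 and compare to generation 0 (given above):
Generation 1:
......
......
......
......
.OO...
.O....
....O.
...OO.
......
Cell (5,2) differs: gen0=1 vs gen1=0 -> NOT a still life.

Answer: no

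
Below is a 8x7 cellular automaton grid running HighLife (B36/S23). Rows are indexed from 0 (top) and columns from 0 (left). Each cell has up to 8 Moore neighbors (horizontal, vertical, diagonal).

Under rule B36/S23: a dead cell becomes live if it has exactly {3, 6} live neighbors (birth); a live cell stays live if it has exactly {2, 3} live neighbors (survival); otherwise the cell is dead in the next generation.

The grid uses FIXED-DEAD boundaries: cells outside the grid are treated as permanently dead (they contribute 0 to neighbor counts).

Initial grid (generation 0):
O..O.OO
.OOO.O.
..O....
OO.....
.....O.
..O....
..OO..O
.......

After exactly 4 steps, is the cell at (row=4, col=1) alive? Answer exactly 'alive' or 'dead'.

Simulating step by step:
Generation 0 (given above): 16 live cells
Generation 1: 16 live cells
.O.O.OO
.O.O.OO
O..O...
.O.....
.O.....
..OO...
..OO...
.......
Generation 2: 18 live cells
.....OO
OO.O.OO
OO..O..
OOO....
.O.....
.O.O...
..OO...
.......
Generation 3: 15 live cells
....OOO
OOO...O
...OOO.
..O....
.......
.O.O...
..OO...
.......
Generation 4: 16 live cells
.O...OO
.OO..OO
...OOO.
...OO..
..O....
...O...
..OO...
.......

Cell (4,1) at generation 4: 0 -> dead

Answer: dead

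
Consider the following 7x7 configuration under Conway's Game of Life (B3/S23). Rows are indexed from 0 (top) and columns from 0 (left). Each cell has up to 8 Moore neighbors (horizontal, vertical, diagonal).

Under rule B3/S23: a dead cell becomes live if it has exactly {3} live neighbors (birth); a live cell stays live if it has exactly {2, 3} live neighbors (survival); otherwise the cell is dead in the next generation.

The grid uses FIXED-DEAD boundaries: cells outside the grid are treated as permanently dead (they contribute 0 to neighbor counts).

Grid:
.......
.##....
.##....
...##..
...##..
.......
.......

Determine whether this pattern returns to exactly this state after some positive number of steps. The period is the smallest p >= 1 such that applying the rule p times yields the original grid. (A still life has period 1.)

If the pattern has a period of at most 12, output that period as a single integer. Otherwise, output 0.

Simulating and comparing each generation to the original:
Gen 0 (original, given above): 8 live cells
Gen 1: 6 live cells, differs from original
Gen 2: 8 live cells, MATCHES original -> period = 2

Answer: 2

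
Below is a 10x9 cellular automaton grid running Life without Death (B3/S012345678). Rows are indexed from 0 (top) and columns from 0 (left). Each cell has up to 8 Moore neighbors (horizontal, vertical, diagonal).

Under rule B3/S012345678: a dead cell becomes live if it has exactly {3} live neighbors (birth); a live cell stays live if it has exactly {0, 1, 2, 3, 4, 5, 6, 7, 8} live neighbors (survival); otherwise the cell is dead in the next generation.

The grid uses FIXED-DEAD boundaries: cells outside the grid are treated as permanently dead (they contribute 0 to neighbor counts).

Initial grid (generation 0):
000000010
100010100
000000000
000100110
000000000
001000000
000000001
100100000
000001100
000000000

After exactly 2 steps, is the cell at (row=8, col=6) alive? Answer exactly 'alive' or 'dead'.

Simulating step by step:
Generation 0 (given above): 13 live cells
Generation 1: 16 live cells
000000010
100010100
000001110
000100110
000000000
001000000
000000001
100100000
000001100
000000000
Generation 2: 18 live cells
000000010
100010100
000011110
000101110
000000000
001000000
000000001
100100000
000001100
000000000

Cell (8,6) at generation 2: 1 -> alive

Answer: alive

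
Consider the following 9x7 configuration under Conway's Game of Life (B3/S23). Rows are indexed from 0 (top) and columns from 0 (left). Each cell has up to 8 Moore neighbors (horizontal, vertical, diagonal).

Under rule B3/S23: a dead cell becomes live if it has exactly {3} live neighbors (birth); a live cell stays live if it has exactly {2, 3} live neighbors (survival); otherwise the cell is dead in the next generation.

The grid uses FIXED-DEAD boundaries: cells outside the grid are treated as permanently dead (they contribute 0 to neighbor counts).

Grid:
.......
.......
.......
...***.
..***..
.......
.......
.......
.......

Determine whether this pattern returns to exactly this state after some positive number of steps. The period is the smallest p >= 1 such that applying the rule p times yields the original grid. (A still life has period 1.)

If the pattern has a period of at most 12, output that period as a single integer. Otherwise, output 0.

Simulating and comparing each generation to the original:
Gen 0 (original, given above): 6 live cells
Gen 1: 6 live cells, differs from original
Gen 2: 6 live cells, MATCHES original -> period = 2

Answer: 2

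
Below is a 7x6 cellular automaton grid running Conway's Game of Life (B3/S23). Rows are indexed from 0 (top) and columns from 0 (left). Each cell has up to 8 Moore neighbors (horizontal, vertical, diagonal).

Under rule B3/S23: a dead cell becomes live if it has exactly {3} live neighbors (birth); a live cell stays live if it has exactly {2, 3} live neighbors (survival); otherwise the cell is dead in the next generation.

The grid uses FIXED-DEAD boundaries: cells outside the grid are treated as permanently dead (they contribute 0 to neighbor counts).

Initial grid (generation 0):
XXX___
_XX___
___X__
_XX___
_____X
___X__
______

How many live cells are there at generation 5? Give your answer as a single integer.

Answer: 2

Derivation:
Simulating step by step:
Generation 0 (given above): 10 live cells
Generation 1: 7 live cells
X_X___
X__X__
___X__
__X___
__X___
______
______
Generation 2: 8 live cells
_X____
_XXX__
__XX__
__XX__
______
______
______
Generation 3: 6 live cells
_X____
_X_X__
____X_
__XX__
______
______
______
Generation 4: 4 live cells
__X___
__X___
____X_
___X__
______
______
______
Generation 5: 2 live cells
______
___X__
___X__
______
______
______
______
Population at generation 5: 2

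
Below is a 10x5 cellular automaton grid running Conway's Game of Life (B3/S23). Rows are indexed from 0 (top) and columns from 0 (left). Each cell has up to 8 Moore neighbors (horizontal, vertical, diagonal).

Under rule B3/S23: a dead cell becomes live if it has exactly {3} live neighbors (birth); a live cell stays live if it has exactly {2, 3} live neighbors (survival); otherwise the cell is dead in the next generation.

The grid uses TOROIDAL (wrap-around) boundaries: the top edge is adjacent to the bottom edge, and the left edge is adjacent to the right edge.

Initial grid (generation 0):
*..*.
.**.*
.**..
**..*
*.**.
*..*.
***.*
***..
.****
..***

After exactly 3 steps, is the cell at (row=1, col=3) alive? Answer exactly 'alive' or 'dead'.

Simulating step by step:
Generation 0 (given above): 29 live cells
Generation 1: 6 live cells
*....
....*
....*
....*
..**.
.....
.....
.....
.....
.....
Generation 2: 7 live cells
.....
*...*
*..**
....*
...*.
.....
.....
.....
.....
.....
Generation 3: 4 live cells
.....
*..*.
...*.
*....
.....
.....
.....
.....
.....
.....

Cell (1,3) at generation 3: 1 -> alive

Answer: alive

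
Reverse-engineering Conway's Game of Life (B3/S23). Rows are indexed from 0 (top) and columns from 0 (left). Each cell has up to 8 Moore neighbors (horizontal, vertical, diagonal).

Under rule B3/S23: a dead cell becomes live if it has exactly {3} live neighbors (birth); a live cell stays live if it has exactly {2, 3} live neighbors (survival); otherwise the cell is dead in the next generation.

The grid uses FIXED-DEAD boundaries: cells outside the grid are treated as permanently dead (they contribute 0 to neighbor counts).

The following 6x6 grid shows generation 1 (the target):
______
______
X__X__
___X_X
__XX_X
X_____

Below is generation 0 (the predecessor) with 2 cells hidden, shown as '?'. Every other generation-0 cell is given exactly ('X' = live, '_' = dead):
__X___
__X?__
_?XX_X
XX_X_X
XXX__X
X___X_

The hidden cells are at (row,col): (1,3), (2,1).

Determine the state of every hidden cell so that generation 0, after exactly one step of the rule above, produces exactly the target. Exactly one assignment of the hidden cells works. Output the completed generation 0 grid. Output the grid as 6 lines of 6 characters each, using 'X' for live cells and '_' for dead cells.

Hidden generation-0 cells (in order): (1,3), (2,1).
A hidden cell only influences target cells in its own 3x3 neighborhood. Try each of the 2^2 = 4 assignments, step the completed generation 0 forward once under B3/S23, and compare with the target:
  (1,3)=_ (2,1)=_ -> step gives (1,1)='X' but target has '_' -> reject
  (1,3)=_ (2,1)=X -> step reproduces the target at every cell -> ACCEPT
  (1,3)=X (2,1)=_ -> step gives (0,2)='X' but target has '_' -> reject
  (1,3)=X (2,1)=X -> step gives (0,2)='X' but target has '_' -> reject
Unique solution: (1,3)=dead, (2,1)=live.
Check: live-neighbor counts of every cell in the completed generation 0:
021200
144421
345341
467352
453342
242212
Applying B3/S23 to generation 0 with these counts gives:
______
______
X__X__
___X_X
__XX_X
X_____
which matches the target exactly.

Answer: __X___
__X___
_XXX_X
XX_X_X
XXX__X
X___X_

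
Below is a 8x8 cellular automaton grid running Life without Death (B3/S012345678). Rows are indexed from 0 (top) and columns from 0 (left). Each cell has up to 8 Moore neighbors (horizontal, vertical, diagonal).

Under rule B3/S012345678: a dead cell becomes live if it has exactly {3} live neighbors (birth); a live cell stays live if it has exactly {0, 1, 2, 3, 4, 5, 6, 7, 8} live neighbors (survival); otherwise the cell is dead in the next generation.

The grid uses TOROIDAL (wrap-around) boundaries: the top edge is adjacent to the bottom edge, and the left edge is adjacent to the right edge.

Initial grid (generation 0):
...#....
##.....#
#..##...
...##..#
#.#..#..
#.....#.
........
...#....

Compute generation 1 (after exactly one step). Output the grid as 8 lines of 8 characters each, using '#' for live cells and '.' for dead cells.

Answer: #.##....
#####..#
#####...
######.#
#######.
##....##
........
...#....

Derivation:
Simulating step by step:
Generation 0 (given above): 16 live cells
Generation 1: 33 live cells
(generation 1 grid is the final answer)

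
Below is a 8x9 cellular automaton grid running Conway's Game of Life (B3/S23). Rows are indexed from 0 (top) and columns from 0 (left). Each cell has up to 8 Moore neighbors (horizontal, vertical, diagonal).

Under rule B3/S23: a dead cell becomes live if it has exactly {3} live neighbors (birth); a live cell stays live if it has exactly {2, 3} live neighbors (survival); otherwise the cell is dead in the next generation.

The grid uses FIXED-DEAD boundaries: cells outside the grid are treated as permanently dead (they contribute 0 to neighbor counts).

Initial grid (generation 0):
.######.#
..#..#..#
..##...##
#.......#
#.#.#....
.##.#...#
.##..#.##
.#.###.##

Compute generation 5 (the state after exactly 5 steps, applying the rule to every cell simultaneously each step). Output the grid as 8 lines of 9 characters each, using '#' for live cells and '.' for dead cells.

Answer: ....##...
..#.#.#..
..#.##...
..#......
.........
##.......
.....#...
.........

Derivation:
Simulating step by step:
Generation 0 (given above): 34 live cells
Generation 1: 32 live cells
.#######.
.....#..#
.###...##
..#....##
#.#......
#...##.##
#....#...
.#.###.##
Generation 2: 26 live cells
..######.
.....#..#
.###..#..
.......##
...#..#..
#...###..
##.#.....
....###..
Generation 3: 26 live cells
...#####.
.#.......
..#...#.#
...#..##.
....#.#..
#######..
##.#.....
....##...
Generation 4: 16 live cells
....###..
..###....
..#...#..
...#..#..
.#.......
#.....#..
#.....#..
....#....
Generation 5: 12 live cells
(generation 5 grid is the final answer)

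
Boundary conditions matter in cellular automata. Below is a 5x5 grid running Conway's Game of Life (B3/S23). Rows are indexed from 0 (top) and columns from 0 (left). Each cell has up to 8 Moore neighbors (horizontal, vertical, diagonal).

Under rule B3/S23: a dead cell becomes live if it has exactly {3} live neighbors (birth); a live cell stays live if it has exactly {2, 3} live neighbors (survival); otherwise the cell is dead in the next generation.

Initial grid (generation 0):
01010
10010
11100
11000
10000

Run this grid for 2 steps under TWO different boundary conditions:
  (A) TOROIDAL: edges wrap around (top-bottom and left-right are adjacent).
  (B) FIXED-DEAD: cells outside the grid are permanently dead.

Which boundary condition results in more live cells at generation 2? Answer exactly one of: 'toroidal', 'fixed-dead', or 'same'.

Under TOROIDAL boundary, generation 2:
00100
10011
01101
10101
00101
Population = 12

Under FIXED-DEAD boundary, generation 2:
00000
01110
01110
00100
01000
Population = 8

Comparison: toroidal=12, fixed-dead=8 -> toroidal

Answer: toroidal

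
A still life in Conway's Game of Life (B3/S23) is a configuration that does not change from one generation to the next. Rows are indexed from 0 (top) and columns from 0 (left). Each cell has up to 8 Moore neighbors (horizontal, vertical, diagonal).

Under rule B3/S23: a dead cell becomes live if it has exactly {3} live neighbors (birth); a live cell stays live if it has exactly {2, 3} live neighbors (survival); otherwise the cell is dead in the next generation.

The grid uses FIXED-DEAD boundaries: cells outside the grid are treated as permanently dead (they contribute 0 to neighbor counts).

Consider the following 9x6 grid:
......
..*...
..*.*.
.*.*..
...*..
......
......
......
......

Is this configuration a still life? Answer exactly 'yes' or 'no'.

Compute generation 1 and compare to generation 0 (given above):
Generation 1:
......
...*..
.**...
...**.
..*...
......
......
......
......
Cell (1,2) differs: gen0=1 vs gen1=0 -> NOT a still life.

Answer: no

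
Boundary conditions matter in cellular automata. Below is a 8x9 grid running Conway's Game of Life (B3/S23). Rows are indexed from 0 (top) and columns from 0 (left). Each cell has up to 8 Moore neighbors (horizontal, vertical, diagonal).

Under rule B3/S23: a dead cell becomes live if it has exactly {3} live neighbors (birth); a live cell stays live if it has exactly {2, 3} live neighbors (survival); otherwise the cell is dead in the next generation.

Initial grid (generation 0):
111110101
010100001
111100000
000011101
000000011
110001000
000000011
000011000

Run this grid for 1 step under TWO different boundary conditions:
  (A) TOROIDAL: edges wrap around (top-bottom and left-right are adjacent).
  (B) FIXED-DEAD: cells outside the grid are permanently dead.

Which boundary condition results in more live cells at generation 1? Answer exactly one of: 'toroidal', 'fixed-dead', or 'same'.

Under TOROIDAL boundary, generation 1:
010000011
000000011
010101011
011111101
000010011
100000100
100011101
011011100
Population = 32

Under FIXED-DEAD boundary, generation 1:
110110010
000000010
110101010
011111101
000010011
000000100
000011100
000000000
Population = 25

Comparison: toroidal=32, fixed-dead=25 -> toroidal

Answer: toroidal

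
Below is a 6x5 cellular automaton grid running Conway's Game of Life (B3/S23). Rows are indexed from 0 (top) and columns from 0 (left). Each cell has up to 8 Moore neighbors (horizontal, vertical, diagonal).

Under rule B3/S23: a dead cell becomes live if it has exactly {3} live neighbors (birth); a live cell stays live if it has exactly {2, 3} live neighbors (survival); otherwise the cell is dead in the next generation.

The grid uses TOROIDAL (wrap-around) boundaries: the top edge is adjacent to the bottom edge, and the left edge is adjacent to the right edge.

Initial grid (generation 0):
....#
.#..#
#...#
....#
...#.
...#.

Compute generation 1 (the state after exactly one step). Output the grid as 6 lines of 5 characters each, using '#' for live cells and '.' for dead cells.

Simulating step by step:
Generation 0 (given above): 8 live cells
Generation 1: 14 live cells
(generation 1 grid is the final answer)

Answer: #..##
...##
...##
#..##
...##
...##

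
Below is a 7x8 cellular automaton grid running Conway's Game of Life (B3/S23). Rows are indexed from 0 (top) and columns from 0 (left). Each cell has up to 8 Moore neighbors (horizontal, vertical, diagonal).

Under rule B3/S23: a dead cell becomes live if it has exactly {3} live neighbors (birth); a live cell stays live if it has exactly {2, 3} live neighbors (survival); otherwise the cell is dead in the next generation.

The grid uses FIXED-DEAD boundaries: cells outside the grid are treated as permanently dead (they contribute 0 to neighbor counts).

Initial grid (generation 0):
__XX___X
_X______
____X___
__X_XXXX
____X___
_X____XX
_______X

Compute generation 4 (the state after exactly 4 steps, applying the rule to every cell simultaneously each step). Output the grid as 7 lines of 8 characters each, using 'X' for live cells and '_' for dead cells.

Simulating step by step:
Generation 0 (given above): 15 live cells
Generation 1: 14 live cells
__X_____
__XX____
___XX_X_
____X_X_
___XX___
______XX
______XX
Generation 2: 15 live cells
__XX____
__X_X___
__X_X___
________
___XX_XX
_____XXX
______XX
Generation 3: 12 live cells
__XX____
_XX_X___
________
____XX__
____X__X
____X___
_____X_X
Generation 4: 15 live cells
(generation 4 grid is the final answer)

Answer: _XXX____
_XX_____
___XXX__
____XX__
___XX___
____XXX_
________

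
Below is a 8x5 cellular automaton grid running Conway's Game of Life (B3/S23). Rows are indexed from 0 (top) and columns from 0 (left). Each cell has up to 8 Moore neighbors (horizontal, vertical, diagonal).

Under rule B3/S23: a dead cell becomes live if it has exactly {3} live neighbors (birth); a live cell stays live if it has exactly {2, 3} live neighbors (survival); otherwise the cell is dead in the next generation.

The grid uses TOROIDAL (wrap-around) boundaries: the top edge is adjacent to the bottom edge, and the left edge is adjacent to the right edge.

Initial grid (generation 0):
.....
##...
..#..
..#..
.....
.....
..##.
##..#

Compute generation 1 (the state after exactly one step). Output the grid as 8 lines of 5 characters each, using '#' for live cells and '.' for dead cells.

Simulating step by step:
Generation 0 (given above): 9 live cells
Generation 1: 13 live cells
(generation 1 grid is the final answer)

Answer: ....#
.#...
..#..
.....
.....
.....
#####
#####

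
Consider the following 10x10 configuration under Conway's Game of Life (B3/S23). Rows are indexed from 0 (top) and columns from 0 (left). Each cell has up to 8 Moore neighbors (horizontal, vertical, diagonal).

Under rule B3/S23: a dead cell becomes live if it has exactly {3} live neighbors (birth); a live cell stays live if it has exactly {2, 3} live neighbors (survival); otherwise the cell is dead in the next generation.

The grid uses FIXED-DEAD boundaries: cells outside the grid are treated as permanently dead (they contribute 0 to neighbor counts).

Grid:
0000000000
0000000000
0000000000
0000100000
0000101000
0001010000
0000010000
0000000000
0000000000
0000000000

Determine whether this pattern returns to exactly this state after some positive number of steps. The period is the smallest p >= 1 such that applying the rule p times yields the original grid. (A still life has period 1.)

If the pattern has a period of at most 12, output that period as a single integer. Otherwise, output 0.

Simulating and comparing each generation to the original:
Gen 0 (original, given above): 6 live cells
Gen 1: 6 live cells, differs from original
Gen 2: 6 live cells, MATCHES original -> period = 2

Answer: 2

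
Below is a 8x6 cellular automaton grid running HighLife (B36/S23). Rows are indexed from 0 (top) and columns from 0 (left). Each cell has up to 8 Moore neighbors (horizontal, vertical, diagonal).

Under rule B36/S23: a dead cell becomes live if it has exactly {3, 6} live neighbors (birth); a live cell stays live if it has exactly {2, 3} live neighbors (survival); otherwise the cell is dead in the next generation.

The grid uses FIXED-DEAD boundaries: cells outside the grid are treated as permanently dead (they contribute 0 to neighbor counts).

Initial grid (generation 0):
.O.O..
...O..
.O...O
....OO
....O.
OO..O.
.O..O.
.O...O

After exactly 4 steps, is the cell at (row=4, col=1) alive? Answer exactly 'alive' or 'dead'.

Answer: alive

Derivation:
Simulating step by step:
Generation 0 (given above): 15 live cells
Generation 1: 16 live cells
..O...
....O.
.....O
....OO
...OO.
OO.OOO
.OO.OO
......
Generation 2: 10 live cells
......
......
.....O
...O.O
..O...
OO....
OOO..O
......
Generation 3: 8 live cells
......
......
....O.
....O.
.OO...
O.....
O.O...
.O....
Generation 4: 6 live cells
......
......
......
...O..
.O....
O.O...
O.....
.O....

Cell (4,1) at generation 4: 1 -> alive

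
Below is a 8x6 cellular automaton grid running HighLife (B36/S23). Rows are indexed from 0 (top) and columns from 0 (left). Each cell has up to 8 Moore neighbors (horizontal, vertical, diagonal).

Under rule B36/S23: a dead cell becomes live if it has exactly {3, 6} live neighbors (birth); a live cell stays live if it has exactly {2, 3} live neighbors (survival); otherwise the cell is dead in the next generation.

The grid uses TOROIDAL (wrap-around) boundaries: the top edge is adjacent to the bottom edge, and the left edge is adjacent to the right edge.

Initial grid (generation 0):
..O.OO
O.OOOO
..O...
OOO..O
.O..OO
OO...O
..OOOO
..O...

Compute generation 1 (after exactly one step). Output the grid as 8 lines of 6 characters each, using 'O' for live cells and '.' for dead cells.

Simulating step by step:
Generation 0 (given above): 24 live cells
Generation 1: 20 live cells
(generation 1 grid is the final answer)

Answer: O.OO..
O.O...
.O....
..OOOO
....O.
.O..O.
..OOOO
.OOO..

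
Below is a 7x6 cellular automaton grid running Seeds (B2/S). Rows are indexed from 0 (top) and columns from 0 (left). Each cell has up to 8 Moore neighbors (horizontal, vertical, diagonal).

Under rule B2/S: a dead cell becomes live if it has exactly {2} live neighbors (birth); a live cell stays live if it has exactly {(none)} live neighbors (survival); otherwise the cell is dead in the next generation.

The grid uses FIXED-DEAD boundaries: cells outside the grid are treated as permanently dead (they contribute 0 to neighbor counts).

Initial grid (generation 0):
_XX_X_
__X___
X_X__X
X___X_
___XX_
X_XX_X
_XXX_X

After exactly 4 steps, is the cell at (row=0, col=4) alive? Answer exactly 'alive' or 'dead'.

Simulating step by step:
Generation 0 (given above): 19 live cells
Generation 1: 7 live cells
______
X___XX
____X_
__X___
X_____
______
X_____
Generation 2: 9 live cells
____XX
___X__
_X____
_X_X__
_X____
XX____
______
Generation 3: 9 live cells
___X__
__X__X
X__XX_
______
______
__X___
XX____
Generation 4: 10 live cells
__X_X_
_X____
_XX__X
___XX_
______
X_____
__X___

Cell (0,4) at generation 4: 1 -> alive

Answer: alive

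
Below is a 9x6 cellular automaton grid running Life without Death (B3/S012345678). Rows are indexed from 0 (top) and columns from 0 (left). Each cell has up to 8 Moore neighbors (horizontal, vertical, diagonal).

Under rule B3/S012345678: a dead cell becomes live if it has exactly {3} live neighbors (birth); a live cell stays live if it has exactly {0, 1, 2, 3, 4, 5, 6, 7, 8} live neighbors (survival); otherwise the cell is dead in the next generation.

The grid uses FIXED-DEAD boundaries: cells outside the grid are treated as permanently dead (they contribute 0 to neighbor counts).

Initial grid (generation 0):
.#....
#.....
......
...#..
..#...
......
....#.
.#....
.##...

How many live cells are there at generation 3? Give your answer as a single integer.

Simulating step by step:
Generation 0 (given above): 8 live cells
Generation 1: 9 live cells
.#....
#.....
......
...#..
..#...
......
....#.
.##...
.##...
Generation 2: 10 live cells
.#....
#.....
......
...#..
..#...
......
....#.
.###..
.##...
Generation 3: 13 live cells
.#....
#.....
......
...#..
..#...
......
..###.
.###..
.###..
Population at generation 3: 13

Answer: 13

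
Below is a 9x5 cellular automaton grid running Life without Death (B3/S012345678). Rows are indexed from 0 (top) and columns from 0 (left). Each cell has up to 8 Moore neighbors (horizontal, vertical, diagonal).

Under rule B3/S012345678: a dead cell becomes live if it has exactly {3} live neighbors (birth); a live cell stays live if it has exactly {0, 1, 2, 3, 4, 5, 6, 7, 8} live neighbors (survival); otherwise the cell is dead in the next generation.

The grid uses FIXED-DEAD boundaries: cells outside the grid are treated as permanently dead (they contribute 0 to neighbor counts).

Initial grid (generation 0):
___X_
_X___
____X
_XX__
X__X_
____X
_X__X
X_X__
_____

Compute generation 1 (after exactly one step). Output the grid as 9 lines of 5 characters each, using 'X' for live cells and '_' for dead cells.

Answer: ___X_
_X___
_XX_X
_XXX_
XXXX_
___XX
_X_XX
XXX__
_____

Derivation:
Simulating step by step:
Generation 0 (given above): 12 live cells
Generation 1: 20 live cells
(generation 1 grid is the final answer)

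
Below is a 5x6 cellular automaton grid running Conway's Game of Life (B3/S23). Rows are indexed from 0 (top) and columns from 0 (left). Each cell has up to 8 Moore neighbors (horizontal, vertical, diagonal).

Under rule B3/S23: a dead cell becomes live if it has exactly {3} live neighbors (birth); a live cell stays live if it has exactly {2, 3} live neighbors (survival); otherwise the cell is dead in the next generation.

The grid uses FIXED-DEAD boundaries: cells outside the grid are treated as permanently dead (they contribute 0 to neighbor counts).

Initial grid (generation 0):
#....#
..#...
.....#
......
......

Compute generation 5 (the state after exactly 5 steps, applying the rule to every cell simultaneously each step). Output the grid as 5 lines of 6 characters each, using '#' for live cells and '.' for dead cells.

Simulating step by step:
Generation 0 (given above): 4 live cells
Generation 1: 0 live cells
......
......
......
......
......
Generation 2: 0 live cells
......
......
......
......
......
Generation 3: 0 live cells
......
......
......
......
......
Generation 4: 0 live cells
......
......
......
......
......
Generation 5: 0 live cells
(generation 5 grid is the final answer)

Answer: ......
......
......
......
......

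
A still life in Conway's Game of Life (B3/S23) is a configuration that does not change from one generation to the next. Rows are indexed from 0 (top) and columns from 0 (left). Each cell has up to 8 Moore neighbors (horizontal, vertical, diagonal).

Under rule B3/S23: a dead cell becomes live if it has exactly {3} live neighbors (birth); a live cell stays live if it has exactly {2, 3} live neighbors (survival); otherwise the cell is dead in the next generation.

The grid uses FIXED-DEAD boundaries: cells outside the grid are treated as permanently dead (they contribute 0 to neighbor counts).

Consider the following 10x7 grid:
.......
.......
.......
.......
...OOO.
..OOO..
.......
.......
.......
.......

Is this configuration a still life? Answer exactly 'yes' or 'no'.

Compute generation 1 and compare to generation 0 (given above):
Generation 1:
.......
.......
.......
....O..
..O..O.
..O..O.
...O...
.......
.......
.......
Cell (3,4) differs: gen0=0 vs gen1=1 -> NOT a still life.

Answer: no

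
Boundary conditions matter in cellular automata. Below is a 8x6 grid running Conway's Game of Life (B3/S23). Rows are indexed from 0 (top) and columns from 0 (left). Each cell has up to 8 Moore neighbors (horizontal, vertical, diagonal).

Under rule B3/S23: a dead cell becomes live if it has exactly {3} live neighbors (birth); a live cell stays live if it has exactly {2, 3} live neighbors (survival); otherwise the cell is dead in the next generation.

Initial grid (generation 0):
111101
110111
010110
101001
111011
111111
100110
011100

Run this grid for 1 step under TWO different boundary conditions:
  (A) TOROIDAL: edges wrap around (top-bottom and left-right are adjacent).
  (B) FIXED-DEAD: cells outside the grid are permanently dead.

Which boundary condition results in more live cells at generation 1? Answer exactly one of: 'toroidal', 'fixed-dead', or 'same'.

Under TOROIDAL boundary, generation 1:
000000
000000
000000
000000
000000
000000
000000
000000
Population = 0

Under FIXED-DEAD boundary, generation 1:
100101
000001
000000
100001
000000
000000
100001
011110
Population = 12

Comparison: toroidal=0, fixed-dead=12 -> fixed-dead

Answer: fixed-dead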